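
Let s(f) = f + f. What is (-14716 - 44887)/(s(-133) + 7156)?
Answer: -59603/6890 ≈ -8.6507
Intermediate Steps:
s(f) = 2*f
(-14716 - 44887)/(s(-133) + 7156) = (-14716 - 44887)/(2*(-133) + 7156) = -59603/(-266 + 7156) = -59603/6890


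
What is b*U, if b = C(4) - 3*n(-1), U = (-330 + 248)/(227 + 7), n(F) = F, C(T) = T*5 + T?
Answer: -123/13 ≈ -9.4615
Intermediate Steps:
C(T) = 6*T (C(T) = 5*T + T = 6*T)
U = -41/117 (U = -82/234 = -82*1/234 = -41/117 ≈ -0.35043)
b = 27 (b = 6*4 - 3*(-1) = 24 + 3 = 27)
b*U = 27*(-41/117) = -123/13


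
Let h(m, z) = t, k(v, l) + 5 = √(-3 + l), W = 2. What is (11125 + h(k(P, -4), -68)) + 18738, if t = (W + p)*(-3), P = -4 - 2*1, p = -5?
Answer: 29872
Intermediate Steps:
P = -6 (P = -4 - 2 = -6)
t = 9 (t = (2 - 5)*(-3) = -3*(-3) = 9)
k(v, l) = -5 + √(-3 + l)
h(m, z) = 9
(11125 + h(k(P, -4), -68)) + 18738 = (11125 + 9) + 18738 = 11134 + 18738 = 29872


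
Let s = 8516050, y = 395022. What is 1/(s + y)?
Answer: 1/8911072 ≈ 1.1222e-7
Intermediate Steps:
1/(s + y) = 1/(8516050 + 395022) = 1/8911072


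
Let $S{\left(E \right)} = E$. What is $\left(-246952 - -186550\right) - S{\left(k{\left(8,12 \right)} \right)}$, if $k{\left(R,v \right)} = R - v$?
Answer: $-60398$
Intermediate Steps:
$\left(-246952 - -186550\right) - S{\left(k{\left(8,12 \right)} \right)} = \left(-246952 - -186550\right) - \left(8 - 12\right) = \left(-246952 + 186550\right) - \left(8 - 12\right) = -60402 - -4 = -60402 + 4 = -60398$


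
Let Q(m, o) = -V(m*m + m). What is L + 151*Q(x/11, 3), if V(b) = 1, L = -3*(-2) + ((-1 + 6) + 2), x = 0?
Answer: -138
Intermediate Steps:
L = 13 (L = 6 + (5 + 2) = 6 + 7 = 13)
Q(m, o) = -1 (Q(m, o) = -1*1 = -1)
L + 151*Q(x/11, 3) = 13 + 151*(-1) = 13 - 151 = -138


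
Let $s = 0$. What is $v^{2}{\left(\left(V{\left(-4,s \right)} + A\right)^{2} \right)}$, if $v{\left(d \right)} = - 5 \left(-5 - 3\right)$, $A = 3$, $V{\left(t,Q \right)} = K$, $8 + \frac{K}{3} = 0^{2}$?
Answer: $1600$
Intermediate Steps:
$K = -24$ ($K = -24 + 3 \cdot 0^{2} = -24 + 3 \cdot 0 = -24 + 0 = -24$)
$V{\left(t,Q \right)} = -24$
$v{\left(d \right)} = 40$ ($v{\left(d \right)} = \left(-5\right) \left(-8\right) = 40$)
$v^{2}{\left(\left(V{\left(-4,s \right)} + A\right)^{2} \right)} = 40^{2} = 1600$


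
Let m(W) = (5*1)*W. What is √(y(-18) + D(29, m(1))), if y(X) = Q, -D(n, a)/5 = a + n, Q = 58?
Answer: 4*I*√7 ≈ 10.583*I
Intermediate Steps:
m(W) = 5*W
D(n, a) = -5*a - 5*n (D(n, a) = -5*(a + n) = -5*a - 5*n)
y(X) = 58
√(y(-18) + D(29, m(1))) = √(58 + (-25 - 5*29)) = √(58 + (-5*5 - 145)) = √(58 + (-25 - 145)) = √(58 - 170) = √(-112) = 4*I*√7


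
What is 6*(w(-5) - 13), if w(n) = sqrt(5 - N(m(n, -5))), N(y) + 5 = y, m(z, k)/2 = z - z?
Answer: -78 + 6*sqrt(10) ≈ -59.026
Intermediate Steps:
m(z, k) = 0 (m(z, k) = 2*(z - z) = 2*0 = 0)
N(y) = -5 + y
w(n) = sqrt(10) (w(n) = sqrt(5 - (-5 + 0)) = sqrt(5 - 1*(-5)) = sqrt(5 + 5) = sqrt(10))
6*(w(-5) - 13) = 6*(sqrt(10) - 13) = 6*(-13 + sqrt(10)) = -78 + 6*sqrt(10)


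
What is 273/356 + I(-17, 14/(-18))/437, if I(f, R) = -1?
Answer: 118945/155572 ≈ 0.76457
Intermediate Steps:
273/356 + I(-17, 14/(-18))/437 = 273/356 - 1/437 = 118945/155572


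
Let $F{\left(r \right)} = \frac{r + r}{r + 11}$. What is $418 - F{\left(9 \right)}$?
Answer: $\frac{4171}{10} \approx 417.1$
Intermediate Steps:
$F{\left(r \right)} = \frac{2 r}{11 + r}$
$418 - F{\left(9 \right)} = 418 - 2 \cdot 9 \frac{1}{11 + 9} = 418 - 2 \cdot 9 \cdot \frac{1}{20} = 418 - \frac{9}{10} = \frac{4171}{10}$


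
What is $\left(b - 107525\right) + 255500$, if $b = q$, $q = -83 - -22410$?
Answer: $170302$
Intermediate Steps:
$q = 22327$ ($q = -83 + 22410 = 22327$)
$b = 22327$
$\left(b - 107525\right) + 255500 = \left(22327 - 107525\right) + 255500 = -85198 + 255500 = 170302$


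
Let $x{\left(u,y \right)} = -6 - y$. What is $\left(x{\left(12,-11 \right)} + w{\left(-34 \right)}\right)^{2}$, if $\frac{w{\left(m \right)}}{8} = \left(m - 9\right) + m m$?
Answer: $79370281$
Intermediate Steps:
$w{\left(m \right)} = -72 + 8 m + 8 m^{2}$ ($w{\left(m \right)} = 8 \left(\left(m - 9\right) + m m\right) = 8 \left(\left(-9 + m\right) + m^{2}\right) = 8 \left(-9 + m + m^{2}\right) = -72 + 8 m + 8 m^{2}$)
$\left(x{\left(12,-11 \right)} + w{\left(-34 \right)}\right)^{2} = \left(\left(-6 - -11\right) + \left(-72 + 8 \left(-34\right) + 8 \left(-34\right)^{2}\right)\right)^{2} = \left(\left(-6 + 11\right) - -8904\right)^{2} = \left(5 - -8904\right)^{2} = \left(5 + 8904\right)^{2} = 8909^{2} = 79370281$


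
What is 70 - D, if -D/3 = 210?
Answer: 700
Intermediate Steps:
D = -630 (D = -3*210 = -630)
70 - D = 70 - 1*(-630) = 70 + 630 = 700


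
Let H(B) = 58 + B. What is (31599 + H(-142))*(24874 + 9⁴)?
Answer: 990674025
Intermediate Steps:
(31599 + H(-142))*(24874 + 9⁴) = (31599 + (58 - 142))*(24874 + 9⁴) = (31599 - 84)*(24874 + 6561) = 31515*31435 = 990674025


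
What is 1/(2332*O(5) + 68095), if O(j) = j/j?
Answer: 1/70427 ≈ 1.4199e-5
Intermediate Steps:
O(j) = 1
1/(2332*O(5) + 68095) = 1/(2332*1 + 68095) = 1/(2332 + 68095) = 1/70427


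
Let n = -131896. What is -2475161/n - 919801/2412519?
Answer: 5850054867863/318201606024 ≈ 18.385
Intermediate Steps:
-2475161/n - 919801/2412519 = -2475161/(-131896) - 919801/2412519 = -2475161*(-1/131896) - 919801*1/2412519 = 2475161/131896 - 919801/2412519 = 5850054867863/318201606024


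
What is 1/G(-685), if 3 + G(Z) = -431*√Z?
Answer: I/(-3*I + 431*√685) ≈ -2.3576e-8 + 8.865e-5*I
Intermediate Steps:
G(Z) = -3 - 431*√Z
1/G(-685) = 1/(-3 - 431*I*√685)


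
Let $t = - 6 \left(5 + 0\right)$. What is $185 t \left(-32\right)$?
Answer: $177600$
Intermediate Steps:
$t = -30$ ($t = \left(-6\right) 5 = -30$)
$185 t \left(-32\right) = 185 \left(-30\right) \left(-32\right) = \left(-5550\right) \left(-32\right) = 177600$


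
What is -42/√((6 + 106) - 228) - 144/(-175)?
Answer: 144/175 + 21*I*√29/29 ≈ 0.82286 + 3.8996*I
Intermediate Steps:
-42/√((6 + 106) - 228) - 144/(-175) = -42/√(112 - 228) - 144*(-1/175) = -42*(-I*√29/58) + 144/175 = -(-21)*I*√29/29 + 144/175 = 21*I*√29/29 + 144/175 = 144/175 + 21*I*√29/29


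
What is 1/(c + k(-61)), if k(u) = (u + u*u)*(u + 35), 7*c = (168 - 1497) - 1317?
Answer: -1/95538 ≈ -1.0467e-5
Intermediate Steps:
c = -378 (c = ((168 - 1497) - 1317)/7 = (-1329 - 1317)/7 = (1/7)*(-2646) = -378)
k(u) = (35 + u)*(u + u**2) (k(u) = (u + u**2)*(35 + u) = (35 + u)*(u + u**2))
1/(c + k(-61)) = 1/(-378 - 61*(35 + (-61)**2 + 36*(-61))) = 1/(-378 - 61*(35 + 3721 - 2196)) = 1/(-378 - 61*1560) = 1/(-378 - 95160) = 1/(-95538) = -1/95538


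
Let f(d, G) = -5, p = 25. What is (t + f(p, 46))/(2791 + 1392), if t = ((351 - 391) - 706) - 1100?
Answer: -1851/4183 ≈ -0.44251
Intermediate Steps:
t = -1846 (t = (-40 - 706) - 1100 = -746 - 1100 = -1846)
(t + f(p, 46))/(2791 + 1392) = (-1846 - 5)/(2791 + 1392) = -1851/4183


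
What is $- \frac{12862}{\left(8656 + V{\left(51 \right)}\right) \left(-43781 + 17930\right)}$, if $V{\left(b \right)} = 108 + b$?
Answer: $\frac{12862}{227876565} \approx 5.6443 \cdot 10^{-5}$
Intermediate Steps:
$- \frac{12862}{\left(8656 + V{\left(51 \right)}\right) \left(-43781 + 17930\right)} = - \frac{12862}{\left(8656 + \left(108 + 51\right)\right) \left(-43781 + 17930\right)} = - \frac{12862}{\left(8656 + 159\right) \left(-25851\right)} = - \frac{12862}{8815 \left(-25851\right)} = - \frac{12862}{-227876565} = \left(-12862\right) \left(- \frac{1}{227876565}\right) = \frac{12862}{227876565}$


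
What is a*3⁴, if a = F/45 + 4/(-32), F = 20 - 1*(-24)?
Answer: 2763/40 ≈ 69.075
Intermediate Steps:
F = 44 (F = 20 + 24 = 44)
a = 307/360 (a = 44/45 + 4/(-32) = 44*(1/45) + 4*(-1/32) = 44/45 - ⅛ = 307/360 ≈ 0.85278)
a*3⁴ = (307/360)*3⁴ = (307/360)*81 = 2763/40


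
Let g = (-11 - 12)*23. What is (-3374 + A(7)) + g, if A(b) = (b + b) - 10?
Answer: -3899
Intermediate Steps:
g = -529 (g = -23*23 = -529)
A(b) = -10 + 2*b (A(b) = 2*b - 10 = -10 + 2*b)
(-3374 + A(7)) + g = (-3374 + (-10 + 2*7)) - 529 = (-3374 + (-10 + 14)) - 529 = (-3374 + 4) - 529 = -3370 - 529 = -3899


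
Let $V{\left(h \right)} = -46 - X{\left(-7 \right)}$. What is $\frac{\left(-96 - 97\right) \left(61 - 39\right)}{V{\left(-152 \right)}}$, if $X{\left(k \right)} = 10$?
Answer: $\frac{2123}{28} \approx 75.821$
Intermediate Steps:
$V{\left(h \right)} = -56$ ($V{\left(h \right)} = -46 - 10 = -56$)
$\frac{\left(-96 - 97\right) \left(61 - 39\right)}{V{\left(-152 \right)}} = \frac{\left(-96 - 97\right) \left(61 - 39\right)}{-56} = \left(-193\right) 22 \left(- \frac{1}{56}\right) = \left(-4246\right) \left(- \frac{1}{56}\right) = \frac{2123}{28}$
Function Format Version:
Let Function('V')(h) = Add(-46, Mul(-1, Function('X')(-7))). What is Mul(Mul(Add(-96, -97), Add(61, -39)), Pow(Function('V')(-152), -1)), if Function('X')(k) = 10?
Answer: Rational(2123, 28) ≈ 75.821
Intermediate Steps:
Function('V')(h) = -56 (Function('V')(h) = Add(-46, Mul(-1, 10)) = Add(-46, -10) = -56)
Mul(Mul(Add(-96, -97), Add(61, -39)), Pow(Function('V')(-152), -1)) = Mul(Mul(Add(-96, -97), Add(61, -39)), Pow(-56, -1)) = Mul(Mul(-193, 22), Rational(-1, 56)) = Mul(-4246, Rational(-1, 56)) = Rational(2123, 28)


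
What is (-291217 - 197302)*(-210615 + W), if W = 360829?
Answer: -73382393066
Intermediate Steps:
(-291217 - 197302)*(-210615 + W) = (-291217 - 197302)*(-210615 + 360829) = -488519*150214 = -73382393066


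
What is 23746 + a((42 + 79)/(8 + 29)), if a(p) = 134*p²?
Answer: 34470168/1369 ≈ 25179.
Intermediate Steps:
23746 + a((42 + 79)/(8 + 29)) = 23746 + 134*((42 + 79)/(8 + 29))² = 23746 + 134*(121/37)² = 23746 + 134*(14641/1369) = 23746 + 1961894/1369 = 34470168/1369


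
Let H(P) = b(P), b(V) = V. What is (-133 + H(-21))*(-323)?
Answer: 49742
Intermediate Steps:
H(P) = P
(-133 + H(-21))*(-323) = (-133 - 21)*(-323) = -154*(-323) = 49742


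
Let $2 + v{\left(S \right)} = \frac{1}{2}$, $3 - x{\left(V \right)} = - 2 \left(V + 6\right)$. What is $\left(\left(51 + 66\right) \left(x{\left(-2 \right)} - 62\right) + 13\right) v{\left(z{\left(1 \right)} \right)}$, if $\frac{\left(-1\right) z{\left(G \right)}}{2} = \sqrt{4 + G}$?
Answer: $8931$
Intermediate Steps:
$z{\left(G \right)} = - 2 \sqrt{4 + G}$
$x{\left(V \right)} = 15 + 2 V$ ($x{\left(V \right)} = 3 - - 2 \left(V + 6\right) = 3 - - 2 \left(6 + V\right) = 3 - \left(-12 - 2 V\right) = 3 + \left(12 + 2 V\right) = 15 + 2 V$)
$v{\left(S \right)} = - \frac{3}{2}$ ($v{\left(S \right)} = -2 + \frac{1}{2} = - \frac{3}{2}$)
$\left(\left(51 + 66\right) \left(x{\left(-2 \right)} - 62\right) + 13\right) v{\left(z{\left(1 \right)} \right)} = \left(\left(51 + 66\right) \left(\left(15 + 2 \left(-2\right)\right) - 62\right) + 13\right) \left(- \frac{3}{2}\right) = \left(117 \left(\left(15 - 4\right) - 62\right) + 13\right) \left(- \frac{3}{2}\right) = \left(117 \left(11 - 62\right) + 13\right) \left(- \frac{3}{2}\right) = \left(117 \left(-51\right) + 13\right) \left(- \frac{3}{2}\right) = \left(-5967 + 13\right) \left(- \frac{3}{2}\right) = \left(-5954\right) \left(- \frac{3}{2}\right) = 8931$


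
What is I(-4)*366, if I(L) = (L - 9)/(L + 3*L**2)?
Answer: -2379/22 ≈ -108.14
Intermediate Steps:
I(L) = (-9 + L)/(L + 3*L**2)
I(-4)*366 = ((-9 - 4)/((-4)*(1 + 3*(-4))))*366 = -1/4*(-13)/(1 - 12)*366 = -1/4*(-13)/(-11)*366 = -1/4*(-1/11)*(-13)*366 = -13/44*366 = -2379/22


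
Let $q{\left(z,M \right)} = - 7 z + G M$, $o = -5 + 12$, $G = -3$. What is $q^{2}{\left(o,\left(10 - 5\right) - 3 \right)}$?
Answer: $3025$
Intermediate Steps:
$o = 7$
$q{\left(z,M \right)} = - 7 z - 3 M$
$q^{2}{\left(o,\left(10 - 5\right) - 3 \right)} = \left(\left(-7\right) 7 - 3 \left(\left(10 - 5\right) - 3\right)\right)^{2} = \left(-49 - 3 \left(5 - 3\right)\right)^{2} = \left(-49 - 6\right)^{2} = \left(-55\right)^{2} = 3025$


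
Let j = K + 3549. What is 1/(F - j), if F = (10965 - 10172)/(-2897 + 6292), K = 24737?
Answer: -3395/96030177 ≈ -3.5353e-5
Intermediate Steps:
j = 28286 (j = 24737 + 3549 = 28286)
F = 793/3395 ≈ 0.23358
1/(F - j) = 1/(793/3395 - 1*28286) = 1/(793/3395 - 28286) = 1/(-96030177/3395) = -3395/96030177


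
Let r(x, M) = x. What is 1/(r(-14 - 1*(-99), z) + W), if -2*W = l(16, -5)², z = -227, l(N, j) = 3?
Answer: 2/161 ≈ 0.012422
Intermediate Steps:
W = -9/2 (W = -½*3² = -½*9 = -9/2 ≈ -4.5000)
1/(r(-14 - 1*(-99), z) + W) = 1/((-14 - 1*(-99)) - 9/2) = 1/((-14 + 99) - 9/2) = 1/(85 - 9/2) = 1/(161/2) = 2/161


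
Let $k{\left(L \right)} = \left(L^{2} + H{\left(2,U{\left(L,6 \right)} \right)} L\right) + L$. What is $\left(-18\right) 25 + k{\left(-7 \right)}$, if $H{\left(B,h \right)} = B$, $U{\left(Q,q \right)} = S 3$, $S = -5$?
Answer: $-422$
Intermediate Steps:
$U{\left(Q,q \right)} = -15$ ($U{\left(Q,q \right)} = \left(-5\right) 3 = -15$)
$k{\left(L \right)} = L^{2} + 3 L$ ($k{\left(L \right)} = \left(L^{2} + 2 L\right) + L = L^{2} + 3 L$)
$\left(-18\right) 25 + k{\left(-7 \right)} = \left(-18\right) 25 - 7 \left(3 - 7\right) = -450 - -28 = -450 + 28 = -422$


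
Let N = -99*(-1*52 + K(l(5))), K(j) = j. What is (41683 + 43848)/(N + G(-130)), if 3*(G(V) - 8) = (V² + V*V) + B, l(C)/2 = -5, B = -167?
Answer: 85531/17357 ≈ 4.9277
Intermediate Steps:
l(C) = -10 (l(C) = 2*(-5) = -10)
G(V) = -143/3 + 2*V²/3 (G(V) = 8 + ((V² + V*V) - 167)/3 = 8 + ((V² + V²) - 167)/3 = 8 + (2*V² - 167)/3 = 8 + (-167 + 2*V²)/3 = 8 + (-167/3 + 2*V²/3) = -143/3 + 2*V²/3)
N = 6138 (N = -99*(-1*52 - 10) = -99*(-52 - 10) = -99*(-62) = 6138)
(41683 + 43848)/(N + G(-130)) = (41683 + 43848)/(6138 + (-143/3 + (⅔)*(-130)²)) = 85531/(6138 + (-143/3 + (⅔)*16900)) = 85531/(6138 + (-143/3 + 33800/3)) = 85531/(6138 + 11219) = 85531/17357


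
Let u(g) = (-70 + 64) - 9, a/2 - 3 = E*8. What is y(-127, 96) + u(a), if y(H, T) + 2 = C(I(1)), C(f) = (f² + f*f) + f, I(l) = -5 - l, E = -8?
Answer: 49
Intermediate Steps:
a = -122 (a = 6 + 2*(-8*8) = 6 + 2*(-64) = 6 - 128 = -122)
C(f) = f + 2*f² (C(f) = (f² + f²) + f = 2*f² + f = f + 2*f²)
y(H, T) = 64 (y(H, T) = -2 + (-5 - 1*1)*(1 + 2*(-5 - 1*1)) = -2 + (-5 - 1)*(1 + 2*(-5 - 1)) = -2 - 6*(1 + 2*(-6)) = -2 - 6*(1 - 12) = -2 - 6*(-11) = -2 + 66 = 64)
u(g) = -15 (u(g) = -6 - 9 = -15)
y(-127, 96) + u(a) = 64 - 15 = 49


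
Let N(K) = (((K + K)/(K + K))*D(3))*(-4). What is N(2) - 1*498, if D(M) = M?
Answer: -510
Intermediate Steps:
N(K) = -12 (N(K) = (((K + K)/(K + K))*3)*(-4) = (((2*K)/((2*K)))*3)*(-4) = (((2*K)*(1/(2*K)))*3)*(-4) = (1*3)*(-4) = 3*(-4) = -12)
N(2) - 1*498 = -12 - 1*498 = -12 - 498 = -510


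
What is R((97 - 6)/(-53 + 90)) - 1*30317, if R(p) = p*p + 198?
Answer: -41224630/1369 ≈ -30113.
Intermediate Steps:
R(p) = 198 + p² (R(p) = p² + 198 = 198 + p²)
R((97 - 6)/(-53 + 90)) - 1*30317 = (198 + ((97 - 6)/(-53 + 90))²) - 1*30317 = (198 + (91/37)²) - 30317 = (198 + 8281/1369) - 30317 = 279343/1369 - 30317 = -41224630/1369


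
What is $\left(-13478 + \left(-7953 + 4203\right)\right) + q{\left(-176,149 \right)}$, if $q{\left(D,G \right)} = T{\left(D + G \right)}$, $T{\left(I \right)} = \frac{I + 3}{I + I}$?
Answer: $- \frac{155048}{9} \approx -17228.0$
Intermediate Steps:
$T{\left(I \right)} = \frac{3 + I}{2 I}$
$q{\left(D,G \right)} = \frac{3 + D + G}{2 \left(D + G\right)}$ ($q{\left(D,G \right)} = \frac{3 + \left(D + G\right)}{2 \left(D + G\right)} = \frac{3 + D + G}{2 \left(D + G\right)}$)
$\left(-13478 + \left(-7953 + 4203\right)\right) + q{\left(-176,149 \right)} = \left(-13478 + \left(-7953 + 4203\right)\right) + \frac{3 - 176 + 149}{2 \left(-176 + 149\right)} = \left(-13478 - 3750\right) + \frac{1}{2} \frac{1}{-27} \left(-24\right) = -17228 + \frac{1}{2} \left(- \frac{1}{27}\right) \left(-24\right) = -17228 + \frac{4}{9} = - \frac{155048}{9}$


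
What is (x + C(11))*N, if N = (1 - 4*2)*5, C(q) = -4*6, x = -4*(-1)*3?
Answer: 420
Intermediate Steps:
x = 12 (x = 4*3 = 12)
C(q) = -24
N = -35 (N = (1 - 8)*5 = -7*5 = -35)
(x + C(11))*N = (12 - 24)*(-35) = -12*(-35) = 420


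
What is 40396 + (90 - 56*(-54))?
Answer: 43510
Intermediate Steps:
40396 + (90 - 56*(-54)) = 40396 + (90 + 3024) = 40396 + 3114 = 43510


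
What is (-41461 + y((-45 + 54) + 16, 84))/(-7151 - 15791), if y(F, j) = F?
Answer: 20718/11471 ≈ 1.8061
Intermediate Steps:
(-41461 + y((-45 + 54) + 16, 84))/(-7151 - 15791) = (-41461 + ((-45 + 54) + 16))/(-7151 - 15791) = (-41461 + (9 + 16))/(-22942) = (-41461 + 25)*(-1/22942) = -41436*(-1/22942) = 20718/11471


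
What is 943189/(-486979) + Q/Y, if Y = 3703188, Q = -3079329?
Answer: -1664124914541/601124929684 ≈ -2.7684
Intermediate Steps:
943189/(-486979) + Q/Y = 943189/(-486979) - 3079329/3703188 = 943189*(-1/486979) - 3079329*1/3703188 = -943189/486979 - 1026443/1234396 = -1664124914541/601124929684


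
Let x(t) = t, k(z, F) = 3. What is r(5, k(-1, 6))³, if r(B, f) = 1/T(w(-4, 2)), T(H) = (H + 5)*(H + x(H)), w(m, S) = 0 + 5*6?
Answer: 1/9261000000 ≈ 1.0798e-10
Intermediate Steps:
w(m, S) = 30 (w(m, S) = 0 + 30 = 30)
T(H) = 2*H*(5 + H) (T(H) = (H + 5)*(H + H) = (5 + H)*(2*H) = 2*H*(5 + H))
r(B, f) = 1/2100 (r(B, f) = 1/(2*30*(5 + 30)) = 1/(2*30*35) = 1/2100)
r(5, k(-1, 6))³ = (1/2100)³ = 1/9261000000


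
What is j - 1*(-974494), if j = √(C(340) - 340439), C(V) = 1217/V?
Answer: 974494 + I*√9838583655/170 ≈ 9.7449e+5 + 583.47*I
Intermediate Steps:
j = I*√9838583655/170 (j = √(1217/340 - 340439) = √(-115748043/340) = I*√9838583655/170 ≈ 583.47*I)
j - 1*(-974494) = I*√9838583655/170 - 1*(-974494) = I*√9838583655/170 + 974494 = 974494 + I*√9838583655/170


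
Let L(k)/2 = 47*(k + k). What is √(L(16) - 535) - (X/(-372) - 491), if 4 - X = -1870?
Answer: 92263/186 + √2473 ≈ 545.77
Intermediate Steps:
X = 1874 (X = 4 - 1*(-1870) = 4 + 1870 = 1874)
L(k) = 188*k (L(k) = 2*(47*(k + k)) = 2*(47*(2*k)) = 2*(94*k) = 188*k)
√(L(16) - 535) - (X/(-372) - 491) = √(188*16 - 535) - (1874/(-372) - 491) = √(3008 - 535) - (1874*(-1/372) - 491) = √2473 - (-937/186 - 491) = √2473 - 1*(-92263/186) = √2473 + 92263/186 = 92263/186 + √2473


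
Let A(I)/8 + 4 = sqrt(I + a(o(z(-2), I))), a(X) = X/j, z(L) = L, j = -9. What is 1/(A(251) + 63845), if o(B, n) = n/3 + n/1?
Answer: 1722951/109946302691 - 24*sqrt(17319)/109946302691 ≈ 1.5642e-5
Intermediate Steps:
o(B, n) = 4*n/3 (o(B, n) = n*(1/3) + n*1 = n/3 + n = 4*n/3)
a(X) = -X/9 (a(X) = X/(-9) = X*(-1/9) = -X/9)
A(I) = -32 + 8*sqrt(69)*sqrt(I)/9 (A(I) = -32 + 8*sqrt(I - 4*I/27) = -32 + 8*sqrt(23*I/27) = -32 + 8*(sqrt(69)*sqrt(I)/9) = -32 + 8*sqrt(69)*sqrt(I)/9)
1/(A(251) + 63845) = 1/((-32 + 8*sqrt(69)*sqrt(251)/9) + 63845) = 1/((-32 + 8*sqrt(17319)/9) + 63845) = 1/(63813 + 8*sqrt(17319)/9)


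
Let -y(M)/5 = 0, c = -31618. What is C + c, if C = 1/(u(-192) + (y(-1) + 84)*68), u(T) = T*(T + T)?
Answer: -2511733919/79440 ≈ -31618.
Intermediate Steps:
y(M) = 0 (y(M) = -5*0 = 0)
u(T) = 2*T**2 (u(T) = T*(2*T) = 2*T**2)
C = 1/79440 (C = 1/(2*(-192)**2 + (0 + 84)*68) = 1/(2*36864 + 84*68) = 1/(73728 + 5712) = 1/79440 ≈ 1.2588e-5)
C + c = 1/79440 - 31618 = -2511733919/79440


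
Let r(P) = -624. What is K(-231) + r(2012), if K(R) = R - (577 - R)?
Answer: -1663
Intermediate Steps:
K(R) = -577 + 2*R (K(R) = R + (-577 + R) = -577 + 2*R)
K(-231) + r(2012) = (-577 + 2*(-231)) - 624 = (-577 - 462) - 624 = -1039 - 624 = -1663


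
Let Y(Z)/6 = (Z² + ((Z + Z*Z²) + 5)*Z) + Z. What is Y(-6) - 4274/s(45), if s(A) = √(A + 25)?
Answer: 7992 - 2137*√70/35 ≈ 7481.2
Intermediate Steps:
s(A) = √(25 + A)
Y(Z) = 6*Z + 6*Z² + 6*Z*(5 + Z + Z³) (Y(Z) = 6*((Z² + ((Z + Z*Z²) + 5)*Z) + Z) = 6*((Z² + ((Z + Z³) + 5)*Z) + Z) = 6*((Z² + (5 + Z + Z³)*Z) + Z) = 6*((Z² + Z*(5 + Z + Z³)) + Z) = 6*(Z + Z² + Z*(5 + Z + Z³)) = 6*Z + 6*Z² + 6*Z*(5 + Z + Z³))
Y(-6) - 4274/s(45) = 6*(-6)*(6 + (-6)³ + 2*(-6)) - 4274/√(25 + 45) = 6*(-6)*(6 - 216 - 12) - 4274*√70/70 = 6*(-6)*(-222) - 2137*√70/35 = 7992 - 2137*√70/35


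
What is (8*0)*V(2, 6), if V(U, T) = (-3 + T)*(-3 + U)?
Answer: 0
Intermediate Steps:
(8*0)*V(2, 6) = (8*0)*(9 - 3*6 - 3*2 + 6*2) = 0*(9 - 18 - 6 + 12) = 0*(-3) = 0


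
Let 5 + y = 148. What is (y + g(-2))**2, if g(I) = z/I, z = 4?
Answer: 19881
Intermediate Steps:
y = 143 (y = -5 + 148 = 143)
g(I) = 4/I
(y + g(-2))**2 = (143 + 4/(-2))**2 = (143 + 4*(-1/2))**2 = (143 - 2)**2 = 141**2 = 19881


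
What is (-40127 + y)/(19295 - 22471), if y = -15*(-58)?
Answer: 39257/3176 ≈ 12.361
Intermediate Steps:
y = 870
(-40127 + y)/(19295 - 22471) = (-40127 + 870)/(19295 - 22471) = -39257/(-3176) = -39257*(-1/3176) = 39257/3176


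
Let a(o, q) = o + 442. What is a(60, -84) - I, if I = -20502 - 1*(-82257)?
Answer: -61253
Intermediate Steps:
a(o, q) = 442 + o
I = 61755 (I = -20502 + 82257 = 61755)
a(60, -84) - I = (442 + 60) - 1*61755 = 502 - 61755 = -61253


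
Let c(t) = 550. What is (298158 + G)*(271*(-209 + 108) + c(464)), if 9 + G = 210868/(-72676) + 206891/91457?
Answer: -13287869929025566767/1661682233 ≈ -7.9966e+9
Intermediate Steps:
G = -16017476187/1661682233 (G = -9 + (210868/(-72676) + 206891/91457) = -9 + (210868*(-1/72676) + 206891*(1/91457)) = -9 + (-52717/18169 + 206891/91457) = -9 - 1062336090/1661682233 = -16017476187/1661682233 ≈ -9.6393)
(298158 + G)*(271*(-209 + 108) + c(464)) = (298158 - 16017476187/1661682233)*(271*(-209 + 108) + 550) = 495427833750627*(271*(-101) + 550)/1661682233 = 495427833750627*(-27371 + 550)/1661682233 = (495427833750627/1661682233)*(-26821) = -13287869929025566767/1661682233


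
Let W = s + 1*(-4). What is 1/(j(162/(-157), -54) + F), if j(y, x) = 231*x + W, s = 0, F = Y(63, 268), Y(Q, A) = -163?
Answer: -1/12641 ≈ -7.9108e-5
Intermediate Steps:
F = -163
W = -4 (W = 0 + 1*(-4) = 0 - 4 = -4)
j(y, x) = -4 + 231*x (j(y, x) = 231*x - 4 = -4 + 231*x)
1/(j(162/(-157), -54) + F) = 1/((-4 + 231*(-54)) - 163) = 1/((-4 - 12474) - 163) = 1/(-12478 - 163) = 1/(-12641) = -1/12641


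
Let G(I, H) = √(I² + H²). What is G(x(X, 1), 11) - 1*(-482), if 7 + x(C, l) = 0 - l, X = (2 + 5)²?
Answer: 482 + √185 ≈ 495.60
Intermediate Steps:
X = 49 (X = 7² = 49)
x(C, l) = -7 - l (x(C, l) = -7 + (0 - l) = -7 - l)
G(I, H) = √(H² + I²)
G(x(X, 1), 11) - 1*(-482) = √(11² + (-7 - 1*1)²) - 1*(-482) = √(121 + (-7 - 1)²) + 482 = √(121 + (-8)²) + 482 = √(121 + 64) + 482 = √185 + 482 = 482 + √185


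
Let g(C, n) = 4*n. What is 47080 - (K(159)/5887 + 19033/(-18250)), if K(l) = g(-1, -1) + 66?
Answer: 5058280185771/107437750 ≈ 47081.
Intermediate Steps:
K(l) = 62 (K(l) = 4*(-1) + 66 = -4 + 66 = 62)
47080 - (K(159)/5887 + 19033/(-18250)) = 47080 - (62/5887 + 19033/(-18250)) = 47080 - (62*(1/5887) + 19033*(-1/18250)) = 47080 - (62/5887 - 19033/18250) = 47080 - 1*(-110915771/107437750) = 47080 + 110915771/107437750 = 5058280185771/107437750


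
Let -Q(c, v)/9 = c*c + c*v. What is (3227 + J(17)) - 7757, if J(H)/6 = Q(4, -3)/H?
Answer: -77226/17 ≈ -4542.7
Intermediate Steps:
Q(c, v) = -9*c² - 9*c*v (Q(c, v) = -9*(c*c + c*v) = -9*(c² + c*v) = -9*c² - 9*c*v)
J(H) = -216/H (J(H) = 6*((-9*4*(4 - 3))/H) = 6*((-9*4*1)/H) = 6*(-36/H) = -216/H)
(3227 + J(17)) - 7757 = (3227 - 216/17) - 7757 = 54643/17 - 7757 = -77226/17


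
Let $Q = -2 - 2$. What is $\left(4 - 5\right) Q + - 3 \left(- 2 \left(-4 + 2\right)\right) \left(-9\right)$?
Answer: $112$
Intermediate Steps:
$Q = -4$ ($Q = -2 - 2 = -4$)
$\left(4 - 5\right) Q + - 3 \left(- 2 \left(-4 + 2\right)\right) \left(-9\right) = \left(4 - 5\right) \left(-4\right) + - 3 \left(- 2 \left(-4 + 2\right)\right) \left(-9\right) = \left(-1\right) \left(-4\right) + - 3 \left(\left(-2\right) \left(-2\right)\right) \left(-9\right) = 4 + \left(-3\right) 4 \left(-9\right) = 4 - -108 = 4 + 108 = 112$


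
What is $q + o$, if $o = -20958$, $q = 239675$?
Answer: $218717$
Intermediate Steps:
$q + o = 239675 - 20958 = 218717$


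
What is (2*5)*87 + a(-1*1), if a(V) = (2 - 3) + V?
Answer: 868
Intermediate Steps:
a(V) = -1 + V
(2*5)*87 + a(-1*1) = (2*5)*87 + (-1 - 1*1) = 10*87 + (-1 - 1) = 870 - 2 = 868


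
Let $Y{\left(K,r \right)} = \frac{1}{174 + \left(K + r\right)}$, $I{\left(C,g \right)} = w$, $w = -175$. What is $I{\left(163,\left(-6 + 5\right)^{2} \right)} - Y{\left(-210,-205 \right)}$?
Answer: $- \frac{42174}{241} \approx -175.0$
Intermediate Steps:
$I{\left(C,g \right)} = -175$
$Y{\left(K,r \right)} = \frac{1}{174 + K + r}$
$I{\left(163,\left(-6 + 5\right)^{2} \right)} - Y{\left(-210,-205 \right)} = -175 - \frac{1}{174 - 210 - 205} = -175 - \frac{1}{-241} = -175 - - \frac{1}{241} = -175 + \frac{1}{241} = - \frac{42174}{241}$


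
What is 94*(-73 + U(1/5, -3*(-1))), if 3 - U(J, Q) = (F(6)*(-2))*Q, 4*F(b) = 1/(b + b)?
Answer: -26273/4 ≈ -6568.3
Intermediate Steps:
F(b) = 1/(8*b) (F(b) = 1/(4*(b + b)) = 1/(4*((2*b))) = (1/(2*b))/4 = 1/(8*b))
U(J, Q) = 3 + Q/24 (U(J, Q) = 3 - ((⅛)/6)*(-2)*Q = 3 - ((⅛)*(⅙))*(-2)*Q = 3 - (1/48)*(-2)*Q = 3 - (-1)*Q/24 = 3 + Q/24)
94*(-73 + U(1/5, -3*(-1))) = 94*(-73 + (3 + (-3*(-1))/24)) = 94*(-73 + (3 + (1/24)*3)) = 94*(-73 + (3 + ⅛)) = 94*(-73 + 25/8) = 94*(-559/8) = -26273/4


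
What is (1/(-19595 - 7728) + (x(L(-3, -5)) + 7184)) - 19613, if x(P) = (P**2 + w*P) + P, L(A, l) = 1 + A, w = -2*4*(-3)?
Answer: -340854426/27323 ≈ -12475.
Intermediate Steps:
w = 24 (w = -8*(-3) = 24)
x(P) = P**2 + 25*P (x(P) = (P**2 + 24*P) + P = P**2 + 25*P)
(1/(-19595 - 7728) + (x(L(-3, -5)) + 7184)) - 19613 = (1/(-19595 - 7728) + ((1 - 3)*(25 + (1 - 3)) + 7184)) - 19613 = (1/(-27323) + (-2*(25 - 2) + 7184)) - 19613 = (-1/27323 + (-2*23 + 7184)) - 19613 = (-1/27323 + (-46 + 7184)) - 19613 = (-1/27323 + 7138) - 19613 = 195031573/27323 - 19613 = -340854426/27323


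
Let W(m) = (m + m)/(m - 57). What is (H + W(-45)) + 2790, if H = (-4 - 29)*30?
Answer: 30615/17 ≈ 1800.9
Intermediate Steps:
H = -990 (H = -33*30 = -990)
W(m) = 2*m/(-57 + m) (W(m) = (2*m)/(-57 + m) = 2*m/(-57 + m))
(H + W(-45)) + 2790 = (-990 + 2*(-45)/(-57 - 45)) + 2790 = (-990 + 2*(-45)/(-102)) + 2790 = (-990 + 2*(-45)*(-1/102)) + 2790 = (-990 + 15/17) + 2790 = -16815/17 + 2790 = 30615/17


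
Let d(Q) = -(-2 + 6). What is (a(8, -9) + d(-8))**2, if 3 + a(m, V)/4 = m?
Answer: 256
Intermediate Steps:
a(m, V) = -12 + 4*m
d(Q) = -4 (d(Q) = -1*4 = -4)
(a(8, -9) + d(-8))**2 = ((-12 + 4*8) - 4)**2 = ((-12 + 32) - 4)**2 = (20 - 4)**2 = 16**2 = 256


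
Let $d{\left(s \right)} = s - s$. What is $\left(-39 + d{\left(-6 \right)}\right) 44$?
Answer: $-1716$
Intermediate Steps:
$d{\left(s \right)} = 0$
$\left(-39 + d{\left(-6 \right)}\right) 44 = \left(-39 + 0\right) 44 = \left(-39\right) 44 = -1716$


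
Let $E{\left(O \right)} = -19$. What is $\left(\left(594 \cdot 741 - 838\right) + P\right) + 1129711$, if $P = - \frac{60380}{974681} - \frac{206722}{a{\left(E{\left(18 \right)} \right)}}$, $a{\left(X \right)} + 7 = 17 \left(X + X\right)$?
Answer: $\frac{998834874495253}{636466693} \approx 1.5693 \cdot 10^{6}$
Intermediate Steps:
$a{\left(X \right)} = -7 + 34 X$ ($a{\left(X \right)} = -7 + 17 \left(X + X\right) = -7 + 17 \cdot 2 X = -7 + 34 X$)
$P = \frac{201448577542}{636466693}$ ($P = - \frac{60380}{974681} - \frac{206722}{-7 + 34 \left(-19\right)} = \left(-60380\right) \frac{1}{974681} - \frac{206722}{-7 - 646} = - \frac{60380}{974681} - \frac{206722}{-653} = - \frac{60380}{974681} - - \frac{206722}{653} = - \frac{60380}{974681} + \frac{206722}{653} = \frac{201448577542}{636466693} \approx 316.51$)
$\left(\left(594 \cdot 741 - 838\right) + P\right) + 1129711 = \left(\left(594 \cdot 741 - 838\right) + \frac{201448577542}{636466693}\right) + 1129711 = \left(\left(440154 - 838\right) + \frac{201448577542}{636466693}\right) + 1129711 = \left(439316 + \frac{201448577542}{636466693}\right) + 1129711 = \frac{279811450279530}{636466693} + 1129711 = \frac{998834874495253}{636466693}$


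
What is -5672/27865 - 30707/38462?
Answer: -1073807019/1071743630 ≈ -1.0019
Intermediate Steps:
-5672/27865 - 30707/38462 = -1073807019/1071743630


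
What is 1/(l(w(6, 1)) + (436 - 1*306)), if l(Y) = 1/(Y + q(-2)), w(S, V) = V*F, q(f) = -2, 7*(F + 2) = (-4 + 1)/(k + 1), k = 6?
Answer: 199/25821 ≈ 0.0077069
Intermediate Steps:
F = -101/49 (F = -2 + ((-4 + 1)/(6 + 1))/7 = -2 + (-3/7)/7 = -2 + (-3*1/7)/7 = -2 + (1/7)*(-3/7) = -2 - 3/49 = -101/49 ≈ -2.0612)
w(S, V) = -101*V/49 (w(S, V) = V*(-101/49) = -101*V/49)
l(Y) = 1/(-2 + Y) (l(Y) = 1/(Y - 2) = 1/(-2 + Y))
1/(l(w(6, 1)) + (436 - 1*306)) = 1/(1/(-2 - 101/49*1) + (436 - 1*306)) = 1/(1/(-2 - 101/49) + (436 - 306)) = 1/(1/(-199/49) + 130) = 1/(-49/199 + 130) = 1/(25821/199) = 199/25821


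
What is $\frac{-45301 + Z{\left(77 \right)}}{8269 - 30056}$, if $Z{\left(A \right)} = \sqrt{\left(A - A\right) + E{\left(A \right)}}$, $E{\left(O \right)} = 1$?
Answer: $\frac{45300}{21787} \approx 2.0792$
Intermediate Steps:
$Z{\left(A \right)} = 1$ ($Z{\left(A \right)} = \sqrt{\left(A - A\right) + 1} = \sqrt{0 + 1} = \sqrt{1} = 1$)
$\frac{-45301 + Z{\left(77 \right)}}{8269 - 30056} = \frac{-45301 + 1}{8269 - 30056} = - \frac{45300}{-21787} = \left(-45300\right) \left(- \frac{1}{21787}\right) = \frac{45300}{21787}$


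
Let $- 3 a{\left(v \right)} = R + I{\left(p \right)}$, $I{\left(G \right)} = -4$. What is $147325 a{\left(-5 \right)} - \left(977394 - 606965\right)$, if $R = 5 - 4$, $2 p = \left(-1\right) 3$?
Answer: $-223104$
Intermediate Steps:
$p = - \frac{3}{2}$ ($p = \frac{\left(-1\right) 3}{2} = \frac{1}{2} \left(-3\right) = - \frac{3}{2} \approx -1.5$)
$R = 1$ ($R = 5 - 4 = 1$)
$a{\left(v \right)} = 1$ ($a{\left(v \right)} = - \frac{1 - 4}{3} = \left(- \frac{1}{3}\right) \left(-3\right) = 1$)
$147325 a{\left(-5 \right)} - \left(977394 - 606965\right) = 147325 \cdot 1 - \left(977394 - 606965\right) = 147325 - \left(977394 - 606965\right) = 147325 - 370429 = -223104$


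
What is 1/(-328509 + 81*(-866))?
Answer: -1/398655 ≈ -2.5084e-6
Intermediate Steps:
1/(-328509 + 81*(-866)) = 1/(-328509 - 70146) = 1/(-398655) = -1/398655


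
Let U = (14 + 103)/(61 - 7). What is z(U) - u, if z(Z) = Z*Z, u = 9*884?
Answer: -286247/36 ≈ -7951.3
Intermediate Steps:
u = 7956
U = 13/6 (U = 117/54 = 117*(1/54) = 13/6 ≈ 2.1667)
z(Z) = Z**2
z(U) - u = (13/6)**2 - 1*7956 = 169/36 - 7956 = -286247/36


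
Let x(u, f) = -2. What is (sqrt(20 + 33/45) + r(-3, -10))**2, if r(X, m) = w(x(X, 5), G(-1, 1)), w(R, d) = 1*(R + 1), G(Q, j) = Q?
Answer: (-15 + sqrt(4665))**2/225 ≈ 12.627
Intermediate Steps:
w(R, d) = 1 + R (w(R, d) = 1*(1 + R) = 1 + R)
r(X, m) = -1 (r(X, m) = 1 - 2 = -1)
(sqrt(20 + 33/45) + r(-3, -10))**2 = (sqrt(20 + 33/45) - 1)**2 = (sqrt(20 + 33*(1/45)) - 1)**2 = (sqrt(20 + 11/15) - 1)**2 = (sqrt(311/15) - 1)**2 = (sqrt(4665)/15 - 1)**2 = (-1 + sqrt(4665)/15)**2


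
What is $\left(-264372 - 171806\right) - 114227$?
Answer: $-550405$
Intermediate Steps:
$\left(-264372 - 171806\right) - 114227 = -436178 - 114227 = -550405$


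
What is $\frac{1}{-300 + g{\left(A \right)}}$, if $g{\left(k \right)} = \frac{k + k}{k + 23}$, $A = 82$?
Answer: $- \frac{105}{31336} \approx -0.0033508$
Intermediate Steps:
$g{\left(k \right)} = \frac{2 k}{23 + k}$
$\frac{1}{-300 + g{\left(A \right)}} = \frac{1}{-300 + 2 \cdot 82 \frac{1}{23 + 82}} = \frac{1}{-300 + 2 \cdot 82 \cdot \frac{1}{105}} = \frac{1}{-300 + \frac{164}{105}} = \frac{1}{- \frac{31336}{105}} = - \frac{105}{31336}$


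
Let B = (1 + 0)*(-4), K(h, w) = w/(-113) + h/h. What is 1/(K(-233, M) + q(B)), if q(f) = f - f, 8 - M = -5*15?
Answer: 113/30 ≈ 3.7667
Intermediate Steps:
M = 83 (M = 8 - (-5)*15 = 8 - 1*(-75) = 8 + 75 = 83)
K(h, w) = 1 - w/113 (K(h, w) = w*(-1/113) + 1 = -w/113 + 1 = 1 - w/113)
B = -4 (B = 1*(-4) = -4)
q(f) = 0
1/(K(-233, M) + q(B)) = 1/((1 - 1/113*83) + 0) = 1/((1 - 83/113) + 0) = 1/(30/113 + 0) = 1/(30/113) = 113/30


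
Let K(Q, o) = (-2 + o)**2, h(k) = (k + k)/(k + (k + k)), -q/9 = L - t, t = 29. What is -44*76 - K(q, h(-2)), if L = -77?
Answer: -30112/9 ≈ -3345.8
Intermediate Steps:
q = 954 (q = -9*(-77 - 1*29) = -9*(-77 - 29) = -9*(-106) = 954)
h(k) = 2/3 (h(k) = (2*k)/(k + 2*k) = (2*k)/((3*k)) = (2*k)*(1/(3*k)) = 2/3)
-44*76 - K(q, h(-2)) = -44*76 - (-2 + 2/3)**2 = -3344 - (-4/3)**2 = -3344 - 1*16/9 = -3344 - 16/9 = -30112/9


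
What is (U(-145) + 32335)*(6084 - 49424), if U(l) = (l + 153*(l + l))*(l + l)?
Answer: -560892627900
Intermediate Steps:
U(l) = 614*l**2 (U(l) = (l + 153*(2*l))*(2*l) = (l + 306*l)*(2*l) = (307*l)*(2*l) = 614*l**2)
(U(-145) + 32335)*(6084 - 49424) = (614*(-145)**2 + 32335)*(6084 - 49424) = (614*21025 + 32335)*(-43340) = (12909350 + 32335)*(-43340) = 12941685*(-43340) = -560892627900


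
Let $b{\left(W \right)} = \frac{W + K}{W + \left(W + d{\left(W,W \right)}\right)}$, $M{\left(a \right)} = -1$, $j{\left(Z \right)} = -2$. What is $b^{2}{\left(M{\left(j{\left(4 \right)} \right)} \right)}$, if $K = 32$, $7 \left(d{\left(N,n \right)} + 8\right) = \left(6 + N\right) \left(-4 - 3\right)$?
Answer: $\frac{961}{225} \approx 4.2711$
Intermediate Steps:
$d{\left(N,n \right)} = -14 - N$ ($d{\left(N,n \right)} = -8 + \frac{\left(6 + N\right) \left(-4 - 3\right)}{7} = -8 + \frac{\left(6 + N\right) \left(-7\right)}{7} = -8 + \frac{-42 - 7 N}{7} = -8 - \left(6 + N\right) = -14 - N$)
$b{\left(W \right)} = \frac{32 + W}{-14 + W}$ ($b{\left(W \right)} = \frac{W + 32}{W + \left(W - \left(14 + W\right)\right)} = \frac{32 + W}{W - 14} = \frac{32 + W}{-14 + W}$)
$b^{2}{\left(M{\left(j{\left(4 \right)} \right)} \right)} = \left(\frac{32 - 1}{-14 - 1}\right)^{2} = \left(\frac{1}{-15} \cdot 31\right)^{2} = \left(\left(- \frac{1}{15}\right) 31\right)^{2} = \left(- \frac{31}{15}\right)^{2} = \frac{961}{225}$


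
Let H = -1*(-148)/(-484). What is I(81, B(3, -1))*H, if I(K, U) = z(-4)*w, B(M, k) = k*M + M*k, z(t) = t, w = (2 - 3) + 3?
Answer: 296/121 ≈ 2.4463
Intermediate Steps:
w = 2 (w = -1 + 3 = 2)
B(M, k) = 2*M*k (B(M, k) = M*k + M*k = 2*M*k)
I(K, U) = -8 (I(K, U) = -4*2 = -8)
H = -37/121 (H = 148*(-1/484) = -37/121 ≈ -0.30579)
I(81, B(3, -1))*H = -8*(-37/121) = 296/121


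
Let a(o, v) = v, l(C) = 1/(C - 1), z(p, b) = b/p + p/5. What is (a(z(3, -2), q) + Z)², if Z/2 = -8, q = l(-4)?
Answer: 6561/25 ≈ 262.44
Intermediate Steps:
z(p, b) = p/5 + b/p (z(p, b) = b/p + p*(⅕) = b/p + p/5 = p/5 + b/p)
l(C) = 1/(-1 + C)
q = -⅕ (q = 1/(-1 - 4) = 1/(-5) = -⅕ ≈ -0.20000)
Z = -16 (Z = 2*(-8) = -16)
(a(z(3, -2), q) + Z)² = (-⅕ - 16)² = (-81/5)² = 6561/25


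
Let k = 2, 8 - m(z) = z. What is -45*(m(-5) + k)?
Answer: -675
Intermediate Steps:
m(z) = 8 - z
-45*(m(-5) + k) = -45*((8 - 1*(-5)) + 2) = -45*((8 + 5) + 2) = -45*(13 + 2) = -45*15 = -675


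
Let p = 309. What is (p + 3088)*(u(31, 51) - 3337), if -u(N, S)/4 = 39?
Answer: -11865721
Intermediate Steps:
u(N, S) = -156 (u(N, S) = -4*39 = -156)
(p + 3088)*(u(31, 51) - 3337) = (309 + 3088)*(-156 - 3337) = 3397*(-3493) = -11865721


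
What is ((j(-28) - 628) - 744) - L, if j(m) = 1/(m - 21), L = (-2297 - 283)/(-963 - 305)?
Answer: -21343198/15533 ≈ -1374.1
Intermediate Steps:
L = 645/317 (L = -2580/(-1268) = -2580*(-1/1268) = 645/317 ≈ 2.0347)
j(m) = 1/(-21 + m)
((j(-28) - 628) - 744) - L = ((1/(-21 - 28) - 628) - 744) - 1*645/317 = ((1/(-49) - 628) - 744) - 645/317 = ((-1/49 - 628) - 744) - 645/317 = (-30773/49 - 744) - 645/317 = -67229/49 - 645/317 = -21343198/15533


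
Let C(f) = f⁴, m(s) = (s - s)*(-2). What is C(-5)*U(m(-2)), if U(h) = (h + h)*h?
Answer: 0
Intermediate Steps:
m(s) = 0 (m(s) = 0*(-2) = 0)
U(h) = 2*h² (U(h) = (2*h)*h = 2*h²)
C(-5)*U(m(-2)) = (-5)⁴*(2*0²) = 625*(2*0) = 625*0 = 0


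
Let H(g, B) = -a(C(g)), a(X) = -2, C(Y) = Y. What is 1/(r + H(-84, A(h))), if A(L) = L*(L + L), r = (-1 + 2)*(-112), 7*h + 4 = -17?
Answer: -1/110 ≈ -0.0090909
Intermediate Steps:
h = -3 (h = -4/7 + (⅐)*(-17) = -4/7 - 17/7 = -3)
r = -112 (r = 1*(-112) = -112)
A(L) = 2*L² (A(L) = L*(2*L) = 2*L²)
H(g, B) = 2 (H(g, B) = -1*(-2) = 2)
1/(r + H(-84, A(h))) = 1/(-112 + 2) = 1/(-110) = -1/110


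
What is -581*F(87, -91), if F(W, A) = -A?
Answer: -52871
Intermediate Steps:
-581*F(87, -91) = -(-581)*(-91) = -581*91 = -52871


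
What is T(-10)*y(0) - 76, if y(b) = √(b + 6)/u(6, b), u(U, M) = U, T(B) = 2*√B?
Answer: -76 + 2*I*√15/3 ≈ -76.0 + 2.582*I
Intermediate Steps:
y(b) = √(6 + b)/6 (y(b) = √(b + 6)/6 = √(6 + b)*(⅙) = √(6 + b)/6)
T(-10)*y(0) - 76 = (2*√(-10))*(√(6 + 0)/6) - 76 = (2*(I*√10))*(√6/6) - 76 = (2*I*√10)*(√6/6) - 76 = 2*I*√15/3 - 76 = -76 + 2*I*√15/3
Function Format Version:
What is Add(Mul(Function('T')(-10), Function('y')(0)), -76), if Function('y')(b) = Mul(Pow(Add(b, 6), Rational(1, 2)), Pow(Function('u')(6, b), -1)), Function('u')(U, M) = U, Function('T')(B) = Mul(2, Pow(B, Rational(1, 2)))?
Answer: Add(-76, Mul(Rational(2, 3), I, Pow(15, Rational(1, 2)))) ≈ Add(-76.000, Mul(2.5820, I))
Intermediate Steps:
Function('y')(b) = Mul(Rational(1, 6), Pow(Add(6, b), Rational(1, 2))) (Function('y')(b) = Mul(Pow(Add(b, 6), Rational(1, 2)), Pow(6, -1)) = Mul(Pow(Add(6, b), Rational(1, 2)), Rational(1, 6)) = Mul(Rational(1, 6), Pow(Add(6, b), Rational(1, 2))))
Add(Mul(Function('T')(-10), Function('y')(0)), -76) = Add(Mul(Mul(2, Pow(-10, Rational(1, 2))), Mul(Rational(1, 6), Pow(Add(6, 0), Rational(1, 2)))), -76) = Add(Mul(Mul(2, Mul(I, Pow(10, Rational(1, 2)))), Mul(Rational(1, 6), Pow(6, Rational(1, 2)))), -76) = Add(Mul(Mul(2, I, Pow(10, Rational(1, 2))), Mul(Rational(1, 6), Pow(6, Rational(1, 2)))), -76) = Add(Mul(Rational(2, 3), I, Pow(15, Rational(1, 2))), -76) = Add(-76, Mul(Rational(2, 3), I, Pow(15, Rational(1, 2))))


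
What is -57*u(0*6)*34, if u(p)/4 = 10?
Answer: -77520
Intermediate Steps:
u(p) = 40 (u(p) = 4*10 = 40)
-57*u(0*6)*34 = -57*40*34 = -2280*34 = -77520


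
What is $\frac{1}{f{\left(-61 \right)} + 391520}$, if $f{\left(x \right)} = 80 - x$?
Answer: $\frac{1}{391661} \approx 2.5532 \cdot 10^{-6}$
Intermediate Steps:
$\frac{1}{f{\left(-61 \right)} + 391520} = \frac{1}{\left(80 - -61\right) + 391520} = \frac{1}{\left(80 + 61\right) + 391520} = \frac{1}{141 + 391520} = \frac{1}{391661}$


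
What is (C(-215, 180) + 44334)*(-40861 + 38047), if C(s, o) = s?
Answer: -124150866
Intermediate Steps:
(C(-215, 180) + 44334)*(-40861 + 38047) = (-215 + 44334)*(-40861 + 38047) = 44119*(-2814) = -124150866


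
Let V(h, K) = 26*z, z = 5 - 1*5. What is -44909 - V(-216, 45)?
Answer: -44909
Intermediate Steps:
z = 0 (z = 5 - 5 = 0)
V(h, K) = 0 (V(h, K) = 26*0 = 0)
-44909 - V(-216, 45) = -44909 - 1*0 = -44909 + 0 = -44909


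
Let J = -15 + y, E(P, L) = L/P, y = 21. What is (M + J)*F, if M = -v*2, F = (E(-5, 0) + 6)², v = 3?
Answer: 0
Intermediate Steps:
J = 6 (J = -15 + 21 = 6)
F = 36 (F = (0/(-5) + 6)² = (0*(-⅕) + 6)² = (0 + 6)² = 6² = 36)
M = -6 (M = -1*3*2 = -3*2 = -6)
(M + J)*F = (-6 + 6)*36 = 0*36 = 0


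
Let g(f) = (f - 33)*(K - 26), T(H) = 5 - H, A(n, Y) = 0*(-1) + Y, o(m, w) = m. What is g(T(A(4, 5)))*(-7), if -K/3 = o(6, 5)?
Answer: -10164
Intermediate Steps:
K = -18 (K = -3*6 = -18)
A(n, Y) = Y (A(n, Y) = 0 + Y = Y)
g(f) = 1452 - 44*f (g(f) = (f - 33)*(-18 - 26) = (-33 + f)*(-44) = 1452 - 44*f)
g(T(A(4, 5)))*(-7) = (1452 - 44*(5 - 1*5))*(-7) = (1452 - 44*(5 - 5))*(-7) = (1452 - 44*0)*(-7) = (1452 + 0)*(-7) = 1452*(-7) = -10164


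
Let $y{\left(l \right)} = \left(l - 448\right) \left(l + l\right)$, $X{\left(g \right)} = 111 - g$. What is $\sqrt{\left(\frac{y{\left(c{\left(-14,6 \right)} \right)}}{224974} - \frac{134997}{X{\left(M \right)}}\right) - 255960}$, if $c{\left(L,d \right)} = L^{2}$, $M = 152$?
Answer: $\frac{i \sqrt{5374305271456237851}}{4611967} \approx 502.66 i$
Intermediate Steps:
$y{\left(l \right)} = 2 l \left(-448 + l\right)$ ($y{\left(l \right)} = \left(-448 + l\right) 2 l = 2 l \left(-448 + l\right)$)
$\sqrt{\left(\frac{y{\left(c{\left(-14,6 \right)} \right)}}{224974} - \frac{134997}{X{\left(M \right)}}\right) - 255960} = \sqrt{\left(\frac{2 \left(-14\right)^{2} \left(-448 + \left(-14\right)^{2}\right)}{224974} - \frac{134997}{111 - 152}\right) - 255960} = \sqrt{\left(2 \cdot 196 \left(-448 + 196\right) \frac{1}{224974} - \frac{134997}{111 - 152}\right) - 255960} = \sqrt{\left(2 \cdot 196 \left(-252\right) \frac{1}{224974} - \frac{134997}{-41}\right) - 255960} = \sqrt{\left(\left(-98784\right) \frac{1}{224974} - - \frac{134997}{41}\right) - 255960} = \sqrt{\left(- \frac{49392}{112487} + \frac{134997}{41}\right) - 255960} = \sqrt{\frac{15183382467}{4611967} - 255960} = \sqrt{- \frac{1165295690853}{4611967}} = \frac{i \sqrt{5374305271456237851}}{4611967}$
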